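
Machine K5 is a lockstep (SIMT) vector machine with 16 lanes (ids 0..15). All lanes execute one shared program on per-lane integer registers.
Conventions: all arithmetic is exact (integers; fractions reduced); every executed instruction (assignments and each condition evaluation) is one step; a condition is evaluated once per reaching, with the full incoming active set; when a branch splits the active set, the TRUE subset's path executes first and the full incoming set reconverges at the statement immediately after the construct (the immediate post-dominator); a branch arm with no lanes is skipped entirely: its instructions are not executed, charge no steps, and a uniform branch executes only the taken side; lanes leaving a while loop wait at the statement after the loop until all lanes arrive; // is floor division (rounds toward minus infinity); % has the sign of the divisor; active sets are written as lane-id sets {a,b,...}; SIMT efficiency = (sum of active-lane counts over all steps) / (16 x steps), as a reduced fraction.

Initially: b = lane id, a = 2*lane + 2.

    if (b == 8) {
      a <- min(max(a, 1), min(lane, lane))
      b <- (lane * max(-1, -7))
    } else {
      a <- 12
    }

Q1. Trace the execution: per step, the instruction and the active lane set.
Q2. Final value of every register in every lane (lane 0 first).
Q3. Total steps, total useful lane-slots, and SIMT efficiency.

step 0: eval (b == 8)                {0,1,2,3,4,5,6,7,8,9,10,11,12,13,14,15}
step 1: a <- min(max(a, 1), min(lane, lane)) {8}
step 2: b <- (lane * max(-1, -7))    {8}
step 3: a <- 12                      {0,1,2,3,4,5,6,7,9,10,11,12,13,14,15}

Answer: 4 steps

b: 0,1,2,3,4,5,6,7,-8,9,10,11,12,13,14,15
a: 12,12,12,12,12,12,12,12,8,12,12,12,12,12,12,12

steps = 4; useful = 33; efficiency = 33/64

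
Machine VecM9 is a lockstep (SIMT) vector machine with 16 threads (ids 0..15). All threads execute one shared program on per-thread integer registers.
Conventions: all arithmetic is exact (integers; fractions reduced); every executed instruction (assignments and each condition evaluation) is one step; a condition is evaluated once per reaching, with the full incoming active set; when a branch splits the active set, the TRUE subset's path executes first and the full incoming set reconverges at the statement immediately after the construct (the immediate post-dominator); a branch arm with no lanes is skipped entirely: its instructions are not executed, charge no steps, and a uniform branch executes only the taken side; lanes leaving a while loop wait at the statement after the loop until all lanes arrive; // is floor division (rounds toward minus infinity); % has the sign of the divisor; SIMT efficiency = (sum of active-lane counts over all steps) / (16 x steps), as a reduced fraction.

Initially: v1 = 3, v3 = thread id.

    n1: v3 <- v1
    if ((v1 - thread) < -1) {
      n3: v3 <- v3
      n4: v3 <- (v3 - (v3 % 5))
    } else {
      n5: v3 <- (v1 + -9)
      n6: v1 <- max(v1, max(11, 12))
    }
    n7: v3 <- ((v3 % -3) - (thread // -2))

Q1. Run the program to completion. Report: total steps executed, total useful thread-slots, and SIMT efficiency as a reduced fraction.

Answer: 7 steps, 80 useful, 5/7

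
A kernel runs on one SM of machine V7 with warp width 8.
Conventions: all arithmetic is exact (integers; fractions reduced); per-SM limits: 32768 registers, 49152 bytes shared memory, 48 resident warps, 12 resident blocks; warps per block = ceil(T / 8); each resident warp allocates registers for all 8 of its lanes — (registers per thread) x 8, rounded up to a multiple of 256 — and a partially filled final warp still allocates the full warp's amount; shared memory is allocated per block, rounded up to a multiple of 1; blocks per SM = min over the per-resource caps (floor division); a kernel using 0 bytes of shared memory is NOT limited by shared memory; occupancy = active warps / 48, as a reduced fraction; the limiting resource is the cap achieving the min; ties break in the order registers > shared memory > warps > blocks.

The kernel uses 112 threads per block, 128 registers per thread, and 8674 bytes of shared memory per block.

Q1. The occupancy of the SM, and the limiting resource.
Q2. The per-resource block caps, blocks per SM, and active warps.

Answer: occupancy 7/12, limited by registers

registers: 2 blocks
shared memory: 5 blocks
warps: 3 blocks
blocks: 12 blocks

Answer: 2 blocks, 28 active warps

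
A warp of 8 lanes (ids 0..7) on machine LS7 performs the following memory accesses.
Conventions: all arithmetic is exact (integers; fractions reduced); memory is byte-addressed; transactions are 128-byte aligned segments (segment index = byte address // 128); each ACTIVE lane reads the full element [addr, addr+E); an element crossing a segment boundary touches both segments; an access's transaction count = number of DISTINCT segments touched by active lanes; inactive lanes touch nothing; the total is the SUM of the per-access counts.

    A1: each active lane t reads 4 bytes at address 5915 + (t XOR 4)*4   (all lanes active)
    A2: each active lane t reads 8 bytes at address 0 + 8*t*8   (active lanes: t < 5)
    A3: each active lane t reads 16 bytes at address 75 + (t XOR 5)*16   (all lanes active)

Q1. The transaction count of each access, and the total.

A1: 1 transaction
A2: 3 transactions
A3: 2 transactions

Answer: 1,3,2; total 6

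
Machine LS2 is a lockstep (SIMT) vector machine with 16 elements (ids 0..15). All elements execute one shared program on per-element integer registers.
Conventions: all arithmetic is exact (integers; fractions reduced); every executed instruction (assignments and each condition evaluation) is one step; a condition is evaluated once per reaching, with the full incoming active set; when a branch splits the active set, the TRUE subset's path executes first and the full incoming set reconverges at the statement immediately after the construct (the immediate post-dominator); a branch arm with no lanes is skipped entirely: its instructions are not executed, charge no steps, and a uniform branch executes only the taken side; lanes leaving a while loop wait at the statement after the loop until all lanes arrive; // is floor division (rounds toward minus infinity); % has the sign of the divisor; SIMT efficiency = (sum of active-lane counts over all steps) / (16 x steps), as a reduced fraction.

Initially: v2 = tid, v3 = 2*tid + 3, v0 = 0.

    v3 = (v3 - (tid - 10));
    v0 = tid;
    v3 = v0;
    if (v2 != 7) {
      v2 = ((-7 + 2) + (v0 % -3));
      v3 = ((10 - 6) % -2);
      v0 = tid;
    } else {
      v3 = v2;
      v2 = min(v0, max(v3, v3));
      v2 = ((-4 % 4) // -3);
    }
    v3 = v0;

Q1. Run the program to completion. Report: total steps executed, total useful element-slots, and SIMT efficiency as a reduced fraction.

Answer: 11 steps, 128 useful, 8/11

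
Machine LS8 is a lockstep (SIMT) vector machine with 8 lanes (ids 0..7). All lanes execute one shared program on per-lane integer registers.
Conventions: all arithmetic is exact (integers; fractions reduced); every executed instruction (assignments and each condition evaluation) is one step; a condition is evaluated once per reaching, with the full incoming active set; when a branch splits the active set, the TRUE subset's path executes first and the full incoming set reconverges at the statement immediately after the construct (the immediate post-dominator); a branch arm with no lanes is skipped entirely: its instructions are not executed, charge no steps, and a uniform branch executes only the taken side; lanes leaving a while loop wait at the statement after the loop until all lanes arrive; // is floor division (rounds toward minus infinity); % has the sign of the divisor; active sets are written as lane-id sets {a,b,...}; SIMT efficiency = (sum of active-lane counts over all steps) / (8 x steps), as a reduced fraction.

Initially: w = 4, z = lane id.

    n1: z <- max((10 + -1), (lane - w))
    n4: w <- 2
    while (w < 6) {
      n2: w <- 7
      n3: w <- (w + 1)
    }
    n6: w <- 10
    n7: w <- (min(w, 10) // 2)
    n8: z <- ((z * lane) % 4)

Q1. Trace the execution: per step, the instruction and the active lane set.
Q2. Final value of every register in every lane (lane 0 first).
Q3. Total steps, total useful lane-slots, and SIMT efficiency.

step 0: z <- max((10 + -1), (lane - w)) {0,1,2,3,4,5,6,7}
step 1: w <- 2                       {0,1,2,3,4,5,6,7}
step 2: eval (w < 6)                 {0,1,2,3,4,5,6,7}
step 3: w <- 7                       {0,1,2,3,4,5,6,7}
step 4: w <- (w + 1)                 {0,1,2,3,4,5,6,7}
step 5: eval (w < 6)                 {0,1,2,3,4,5,6,7}
step 6: w <- 10                      {0,1,2,3,4,5,6,7}
step 7: w <- (min(w, 10) // 2)       {0,1,2,3,4,5,6,7}
step 8: z <- ((z * lane) % 4)        {0,1,2,3,4,5,6,7}

Answer: 9 steps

w: 5,5,5,5,5,5,5,5
z: 0,1,2,3,0,1,2,3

steps = 9; useful = 72; efficiency = 72/72 = 1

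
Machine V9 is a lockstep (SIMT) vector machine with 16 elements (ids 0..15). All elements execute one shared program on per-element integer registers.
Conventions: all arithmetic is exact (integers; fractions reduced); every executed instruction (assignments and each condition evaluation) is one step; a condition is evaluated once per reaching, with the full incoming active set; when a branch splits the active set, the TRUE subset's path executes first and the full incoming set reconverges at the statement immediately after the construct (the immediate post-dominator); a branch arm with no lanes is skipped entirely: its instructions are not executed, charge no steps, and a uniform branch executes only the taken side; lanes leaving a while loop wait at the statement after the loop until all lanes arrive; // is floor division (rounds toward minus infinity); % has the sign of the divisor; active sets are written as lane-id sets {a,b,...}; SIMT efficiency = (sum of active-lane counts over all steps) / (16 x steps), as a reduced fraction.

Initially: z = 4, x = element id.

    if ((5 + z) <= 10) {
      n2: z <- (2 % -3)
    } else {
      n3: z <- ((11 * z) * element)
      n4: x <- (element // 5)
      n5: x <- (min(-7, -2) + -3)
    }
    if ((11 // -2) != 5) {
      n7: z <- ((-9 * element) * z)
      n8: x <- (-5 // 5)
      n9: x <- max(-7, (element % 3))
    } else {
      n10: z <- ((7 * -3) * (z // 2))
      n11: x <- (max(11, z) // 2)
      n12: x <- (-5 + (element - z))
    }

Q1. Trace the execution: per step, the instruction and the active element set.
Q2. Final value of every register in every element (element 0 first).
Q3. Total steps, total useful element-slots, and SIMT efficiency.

step 0: eval ((5 + z) <= 10)         {0,1,2,3,4,5,6,7,8,9,10,11,12,13,14,15}
step 1: z <- (2 % -3)                {0,1,2,3,4,5,6,7,8,9,10,11,12,13,14,15}
step 2: eval ((11 // -2) != 5)       {0,1,2,3,4,5,6,7,8,9,10,11,12,13,14,15}
step 3: z <- ((-9 * element) * z)    {0,1,2,3,4,5,6,7,8,9,10,11,12,13,14,15}
step 4: x <- (-5 // 5)               {0,1,2,3,4,5,6,7,8,9,10,11,12,13,14,15}
step 5: x <- max(-7, (element % 3))  {0,1,2,3,4,5,6,7,8,9,10,11,12,13,14,15}

Answer: 6 steps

z: 0,9,18,27,36,45,54,63,72,81,90,99,108,117,126,135
x: 0,1,2,0,1,2,0,1,2,0,1,2,0,1,2,0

steps = 6; useful = 96; efficiency = 96/96 = 1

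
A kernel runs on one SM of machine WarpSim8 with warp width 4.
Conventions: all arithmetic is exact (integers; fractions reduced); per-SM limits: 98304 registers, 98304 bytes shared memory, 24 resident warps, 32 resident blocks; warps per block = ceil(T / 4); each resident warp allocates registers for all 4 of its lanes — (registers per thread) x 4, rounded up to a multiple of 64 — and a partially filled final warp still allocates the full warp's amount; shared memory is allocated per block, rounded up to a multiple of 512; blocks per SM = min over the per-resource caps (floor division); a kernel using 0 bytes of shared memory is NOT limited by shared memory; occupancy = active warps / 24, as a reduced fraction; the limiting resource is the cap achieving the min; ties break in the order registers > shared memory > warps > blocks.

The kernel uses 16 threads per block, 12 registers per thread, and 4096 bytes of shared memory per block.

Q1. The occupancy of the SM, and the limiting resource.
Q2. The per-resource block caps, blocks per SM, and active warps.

Answer: occupancy 1, limited by warps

registers: 384 blocks
shared memory: 24 blocks
warps: 6 blocks
blocks: 32 blocks

Answer: 6 blocks, 24 active warps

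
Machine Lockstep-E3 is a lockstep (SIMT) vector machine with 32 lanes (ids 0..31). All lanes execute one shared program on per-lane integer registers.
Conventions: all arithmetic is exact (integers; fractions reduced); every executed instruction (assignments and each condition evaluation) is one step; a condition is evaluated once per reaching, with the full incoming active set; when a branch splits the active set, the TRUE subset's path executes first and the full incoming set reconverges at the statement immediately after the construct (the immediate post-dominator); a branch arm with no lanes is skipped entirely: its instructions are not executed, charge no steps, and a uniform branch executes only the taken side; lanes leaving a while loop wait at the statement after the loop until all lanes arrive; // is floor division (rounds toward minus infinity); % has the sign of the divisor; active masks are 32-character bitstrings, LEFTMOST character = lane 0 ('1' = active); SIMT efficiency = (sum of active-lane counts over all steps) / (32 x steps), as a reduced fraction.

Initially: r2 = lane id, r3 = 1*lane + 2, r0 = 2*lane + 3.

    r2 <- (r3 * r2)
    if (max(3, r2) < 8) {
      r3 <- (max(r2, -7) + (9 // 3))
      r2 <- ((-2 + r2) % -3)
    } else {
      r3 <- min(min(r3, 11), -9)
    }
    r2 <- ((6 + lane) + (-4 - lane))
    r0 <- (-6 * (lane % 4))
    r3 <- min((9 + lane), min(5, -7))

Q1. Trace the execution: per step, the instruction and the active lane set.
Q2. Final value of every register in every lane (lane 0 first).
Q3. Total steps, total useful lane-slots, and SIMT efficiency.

step 0: r2 <- (r3 * r2)              11111111111111111111111111111111
step 1: eval (max(3, r2) < 8)        11111111111111111111111111111111
step 2: r3 <- (max(r2, -7) + (9 // 3)) 11000000000000000000000000000000
step 3: r2 <- ((-2 + r2) % -3)       11000000000000000000000000000000
step 4: r3 <- min(min(r3, 11), -9)   00111111111111111111111111111111
step 5: r2 <- ((6 + lane) + (-4 - lane)) 11111111111111111111111111111111
step 6: r0 <- (-6 * (lane % 4))      11111111111111111111111111111111
step 7: r3 <- min((9 + lane), min(5, -7)) 11111111111111111111111111111111

Answer: 8 steps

r2: 2,2,2,2,2,2,2,2,2,2,2,2,2,2,2,2,2,2,2,2,2,2,2,2,2,2,2,2,2,2,2,2
r3: -7,-7,-7,-7,-7,-7,-7,-7,-7,-7,-7,-7,-7,-7,-7,-7,-7,-7,-7,-7,-7,-7,-7,-7,-7,-7,-7,-7,-7,-7,-7,-7
r0: 0,-6,-12,-18,0,-6,-12,-18,0,-6,-12,-18,0,-6,-12,-18,0,-6,-12,-18,0,-6,-12,-18,0,-6,-12,-18,0,-6,-12,-18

steps = 8; useful = 194; efficiency = 194/256 = 97/128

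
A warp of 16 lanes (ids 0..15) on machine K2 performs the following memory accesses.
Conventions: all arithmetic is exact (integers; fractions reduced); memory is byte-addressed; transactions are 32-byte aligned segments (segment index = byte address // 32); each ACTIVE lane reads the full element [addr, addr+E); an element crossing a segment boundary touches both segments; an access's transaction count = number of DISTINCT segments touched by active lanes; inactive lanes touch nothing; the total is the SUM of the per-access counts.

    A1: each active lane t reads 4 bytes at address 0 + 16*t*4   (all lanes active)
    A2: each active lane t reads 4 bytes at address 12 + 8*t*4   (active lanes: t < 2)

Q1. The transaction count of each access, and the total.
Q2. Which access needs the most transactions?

A1: 16 transactions
A2: 2 transactions

Answer: 16,2; total 18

Answer: A1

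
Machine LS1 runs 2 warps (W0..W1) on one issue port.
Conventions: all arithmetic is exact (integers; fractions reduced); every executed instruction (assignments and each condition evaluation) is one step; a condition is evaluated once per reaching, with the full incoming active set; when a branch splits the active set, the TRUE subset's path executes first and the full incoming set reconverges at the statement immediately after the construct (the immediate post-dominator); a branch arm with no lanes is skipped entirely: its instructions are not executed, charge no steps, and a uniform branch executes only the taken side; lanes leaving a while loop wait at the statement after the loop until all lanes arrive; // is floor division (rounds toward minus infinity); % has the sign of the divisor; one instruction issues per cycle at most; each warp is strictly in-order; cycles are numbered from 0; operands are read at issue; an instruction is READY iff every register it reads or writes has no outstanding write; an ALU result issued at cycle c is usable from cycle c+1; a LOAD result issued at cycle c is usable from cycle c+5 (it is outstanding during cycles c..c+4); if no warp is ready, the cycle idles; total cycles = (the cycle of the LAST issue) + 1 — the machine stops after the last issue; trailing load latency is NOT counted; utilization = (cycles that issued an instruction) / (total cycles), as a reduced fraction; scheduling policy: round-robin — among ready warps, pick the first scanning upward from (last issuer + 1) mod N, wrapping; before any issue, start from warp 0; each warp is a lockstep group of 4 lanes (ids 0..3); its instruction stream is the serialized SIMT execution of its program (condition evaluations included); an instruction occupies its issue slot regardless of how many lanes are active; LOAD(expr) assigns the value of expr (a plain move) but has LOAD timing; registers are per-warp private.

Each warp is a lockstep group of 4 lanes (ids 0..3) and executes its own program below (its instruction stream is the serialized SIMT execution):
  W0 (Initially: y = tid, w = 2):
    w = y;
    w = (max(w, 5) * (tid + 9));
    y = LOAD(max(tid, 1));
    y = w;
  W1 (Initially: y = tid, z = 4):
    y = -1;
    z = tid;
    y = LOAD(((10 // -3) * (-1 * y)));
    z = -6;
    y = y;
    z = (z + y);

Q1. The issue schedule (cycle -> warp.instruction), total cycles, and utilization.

cycle 0: W0.I0
cycle 1: W1.I0
cycle 2: W0.I1
cycle 3: W1.I1
cycle 4: W0.I2
cycle 5: W1.I2
cycle 6: W1.I3
cycle 7: idle
cycle 8: idle
cycle 9: W0.I3
cycle 10: W1.I4
cycle 11: W1.I5

Answer: 12 cycles, utilization 5/6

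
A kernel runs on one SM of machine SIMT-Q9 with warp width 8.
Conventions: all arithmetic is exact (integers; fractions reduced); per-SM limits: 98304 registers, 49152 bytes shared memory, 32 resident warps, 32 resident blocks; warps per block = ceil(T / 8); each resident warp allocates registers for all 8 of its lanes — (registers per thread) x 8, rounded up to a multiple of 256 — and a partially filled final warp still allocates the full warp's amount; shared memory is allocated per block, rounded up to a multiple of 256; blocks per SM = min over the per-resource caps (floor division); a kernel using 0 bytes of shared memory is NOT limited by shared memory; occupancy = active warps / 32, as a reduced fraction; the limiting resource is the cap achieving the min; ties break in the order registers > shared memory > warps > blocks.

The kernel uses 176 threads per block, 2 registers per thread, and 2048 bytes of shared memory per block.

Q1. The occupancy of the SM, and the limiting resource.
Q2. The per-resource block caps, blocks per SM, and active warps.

Answer: occupancy 11/16, limited by warps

registers: 17 blocks
shared memory: 24 blocks
warps: 1 block
blocks: 32 blocks

Answer: 1 block, 22 active warps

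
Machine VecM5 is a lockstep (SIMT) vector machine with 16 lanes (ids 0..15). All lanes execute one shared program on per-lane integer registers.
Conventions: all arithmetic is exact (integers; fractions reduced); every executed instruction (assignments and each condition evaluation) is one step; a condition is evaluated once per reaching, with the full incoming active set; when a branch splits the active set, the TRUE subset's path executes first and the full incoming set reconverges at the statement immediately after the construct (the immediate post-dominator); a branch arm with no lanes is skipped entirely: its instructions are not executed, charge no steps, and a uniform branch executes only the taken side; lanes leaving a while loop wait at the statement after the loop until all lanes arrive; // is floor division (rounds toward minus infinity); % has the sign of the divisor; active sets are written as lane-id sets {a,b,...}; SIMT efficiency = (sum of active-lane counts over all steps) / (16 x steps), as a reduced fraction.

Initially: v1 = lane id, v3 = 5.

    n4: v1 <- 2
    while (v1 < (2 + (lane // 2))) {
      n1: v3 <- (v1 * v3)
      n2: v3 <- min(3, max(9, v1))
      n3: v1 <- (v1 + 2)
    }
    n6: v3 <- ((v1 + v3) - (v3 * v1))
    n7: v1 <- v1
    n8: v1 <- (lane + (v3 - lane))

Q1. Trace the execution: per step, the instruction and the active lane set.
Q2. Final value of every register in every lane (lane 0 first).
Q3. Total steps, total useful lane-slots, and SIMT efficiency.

step 0: v1 <- 2                      {0,1,2,3,4,5,6,7,8,9,10,11,12,13,14,15}
step 1: eval (v1 < (2 + (lane // 2))) {0,1,2,3,4,5,6,7,8,9,10,11,12,13,14,15}
step 2: v3 <- (v1 * v3)              {2,3,4,5,6,7,8,9,10,11,12,13,14,15}
step 3: v3 <- min(3, max(9, v1))     {2,3,4,5,6,7,8,9,10,11,12,13,14,15}
step 4: v1 <- (v1 + 2)               {2,3,4,5,6,7,8,9,10,11,12,13,14,15}
step 5: eval (v1 < (2 + (lane // 2))) {2,3,4,5,6,7,8,9,10,11,12,13,14,15}
step 6: v3 <- (v1 * v3)              {6,7,8,9,10,11,12,13,14,15}
step 7: v3 <- min(3, max(9, v1))     {6,7,8,9,10,11,12,13,14,15}
step 8: v1 <- (v1 + 2)               {6,7,8,9,10,11,12,13,14,15}
step 9: eval (v1 < (2 + (lane // 2))) {6,7,8,9,10,11,12,13,14,15}
step 10: v3 <- (v1 * v3)              {10,11,12,13,14,15}
step 11: v3 <- min(3, max(9, v1))     {10,11,12,13,14,15}
step 12: v1 <- (v1 + 2)               {10,11,12,13,14,15}
step 13: eval (v1 < (2 + (lane // 2))) {10,11,12,13,14,15}
step 14: v3 <- (v1 * v3)              {14,15}
step 15: v3 <- min(3, max(9, v1))     {14,15}
step 16: v1 <- (v1 + 2)               {14,15}
step 17: eval (v1 < (2 + (lane // 2))) {14,15}
step 18: v3 <- ((v1 + v3) - (v3 * v1)) {0,1,2,3,4,5,6,7,8,9,10,11,12,13,14,15}
step 19: v1 <- v1                     {0,1,2,3,4,5,6,7,8,9,10,11,12,13,14,15}
step 20: v1 <- (lane + (v3 - lane))   {0,1,2,3,4,5,6,7,8,9,10,11,12,13,14,15}

Answer: 21 steps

v1: -3,-3,-5,-5,-5,-5,-9,-9,-9,-9,-13,-13,-13,-13,-17,-17
v3: -3,-3,-5,-5,-5,-5,-9,-9,-9,-9,-13,-13,-13,-13,-17,-17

steps = 21; useful = 208; efficiency = 208/336 = 13/21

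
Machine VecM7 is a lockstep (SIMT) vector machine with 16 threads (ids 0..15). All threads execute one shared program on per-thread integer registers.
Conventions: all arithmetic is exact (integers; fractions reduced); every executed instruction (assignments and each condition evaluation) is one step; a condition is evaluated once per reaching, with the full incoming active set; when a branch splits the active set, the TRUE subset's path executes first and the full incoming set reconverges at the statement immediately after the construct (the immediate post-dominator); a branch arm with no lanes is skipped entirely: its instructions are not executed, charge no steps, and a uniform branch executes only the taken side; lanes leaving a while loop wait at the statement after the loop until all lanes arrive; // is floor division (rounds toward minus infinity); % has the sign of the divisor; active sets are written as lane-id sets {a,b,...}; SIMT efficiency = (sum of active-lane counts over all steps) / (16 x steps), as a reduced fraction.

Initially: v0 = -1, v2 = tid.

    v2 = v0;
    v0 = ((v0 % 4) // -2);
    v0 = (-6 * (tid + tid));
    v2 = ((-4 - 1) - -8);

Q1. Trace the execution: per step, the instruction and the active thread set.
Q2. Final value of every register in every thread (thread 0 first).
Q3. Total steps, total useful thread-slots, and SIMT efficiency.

step 0: v2 <- v0                     {0,1,2,3,4,5,6,7,8,9,10,11,12,13,14,15}
step 1: v0 <- ((v0 % 4) // -2)       {0,1,2,3,4,5,6,7,8,9,10,11,12,13,14,15}
step 2: v0 <- (-6 * (tid + tid))     {0,1,2,3,4,5,6,7,8,9,10,11,12,13,14,15}
step 3: v2 <- ((-4 - 1) - -8)        {0,1,2,3,4,5,6,7,8,9,10,11,12,13,14,15}

Answer: 4 steps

v0: 0,-12,-24,-36,-48,-60,-72,-84,-96,-108,-120,-132,-144,-156,-168,-180
v2: 3,3,3,3,3,3,3,3,3,3,3,3,3,3,3,3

steps = 4; useful = 64; efficiency = 64/64 = 1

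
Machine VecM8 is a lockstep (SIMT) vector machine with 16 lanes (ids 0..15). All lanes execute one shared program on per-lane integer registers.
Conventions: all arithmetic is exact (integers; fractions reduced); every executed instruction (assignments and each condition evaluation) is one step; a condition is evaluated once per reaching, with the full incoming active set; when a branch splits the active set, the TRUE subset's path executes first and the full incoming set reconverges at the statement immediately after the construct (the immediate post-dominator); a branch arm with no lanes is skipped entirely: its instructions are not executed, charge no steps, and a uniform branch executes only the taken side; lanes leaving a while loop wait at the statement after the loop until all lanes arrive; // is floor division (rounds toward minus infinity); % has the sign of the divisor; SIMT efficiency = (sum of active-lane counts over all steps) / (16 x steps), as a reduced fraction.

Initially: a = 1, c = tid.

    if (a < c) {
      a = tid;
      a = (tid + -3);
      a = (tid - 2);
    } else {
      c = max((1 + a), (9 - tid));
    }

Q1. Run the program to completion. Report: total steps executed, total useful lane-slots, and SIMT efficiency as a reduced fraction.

Answer: 5 steps, 60 useful, 3/4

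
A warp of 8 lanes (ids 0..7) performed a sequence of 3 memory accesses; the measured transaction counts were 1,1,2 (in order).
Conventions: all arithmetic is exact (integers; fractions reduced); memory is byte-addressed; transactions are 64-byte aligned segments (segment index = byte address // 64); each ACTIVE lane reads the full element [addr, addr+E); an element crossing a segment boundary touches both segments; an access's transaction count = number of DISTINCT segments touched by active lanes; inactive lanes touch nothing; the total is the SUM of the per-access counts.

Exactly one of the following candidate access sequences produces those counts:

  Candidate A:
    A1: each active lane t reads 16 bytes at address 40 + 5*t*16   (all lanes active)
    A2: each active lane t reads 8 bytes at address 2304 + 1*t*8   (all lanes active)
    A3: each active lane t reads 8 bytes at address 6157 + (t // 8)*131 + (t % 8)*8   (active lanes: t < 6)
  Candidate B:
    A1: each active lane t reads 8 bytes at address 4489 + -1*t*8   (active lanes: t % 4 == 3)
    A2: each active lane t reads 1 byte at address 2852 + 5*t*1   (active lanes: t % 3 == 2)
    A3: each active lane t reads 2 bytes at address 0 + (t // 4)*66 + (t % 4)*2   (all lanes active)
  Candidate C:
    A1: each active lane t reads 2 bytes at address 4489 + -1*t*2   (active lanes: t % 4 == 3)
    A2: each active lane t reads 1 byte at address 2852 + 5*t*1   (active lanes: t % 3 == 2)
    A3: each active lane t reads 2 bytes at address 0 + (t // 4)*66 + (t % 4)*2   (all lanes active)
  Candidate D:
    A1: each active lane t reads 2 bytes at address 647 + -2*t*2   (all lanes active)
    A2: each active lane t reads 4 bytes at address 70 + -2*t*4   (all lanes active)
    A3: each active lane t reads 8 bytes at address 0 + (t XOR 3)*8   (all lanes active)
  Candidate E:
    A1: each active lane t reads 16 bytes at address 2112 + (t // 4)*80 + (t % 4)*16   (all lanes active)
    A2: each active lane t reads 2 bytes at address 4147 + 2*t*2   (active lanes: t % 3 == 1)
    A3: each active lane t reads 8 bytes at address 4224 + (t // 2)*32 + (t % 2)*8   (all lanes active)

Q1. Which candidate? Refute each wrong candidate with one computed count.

A: A1 gives 10 transactions, not 1
C: A1 gives 2 transactions, not 1
D: A1 gives 2 transactions, not 1
E: A1 gives 3 transactions, not 1
B: all counts match (1,1,2)

Answer: B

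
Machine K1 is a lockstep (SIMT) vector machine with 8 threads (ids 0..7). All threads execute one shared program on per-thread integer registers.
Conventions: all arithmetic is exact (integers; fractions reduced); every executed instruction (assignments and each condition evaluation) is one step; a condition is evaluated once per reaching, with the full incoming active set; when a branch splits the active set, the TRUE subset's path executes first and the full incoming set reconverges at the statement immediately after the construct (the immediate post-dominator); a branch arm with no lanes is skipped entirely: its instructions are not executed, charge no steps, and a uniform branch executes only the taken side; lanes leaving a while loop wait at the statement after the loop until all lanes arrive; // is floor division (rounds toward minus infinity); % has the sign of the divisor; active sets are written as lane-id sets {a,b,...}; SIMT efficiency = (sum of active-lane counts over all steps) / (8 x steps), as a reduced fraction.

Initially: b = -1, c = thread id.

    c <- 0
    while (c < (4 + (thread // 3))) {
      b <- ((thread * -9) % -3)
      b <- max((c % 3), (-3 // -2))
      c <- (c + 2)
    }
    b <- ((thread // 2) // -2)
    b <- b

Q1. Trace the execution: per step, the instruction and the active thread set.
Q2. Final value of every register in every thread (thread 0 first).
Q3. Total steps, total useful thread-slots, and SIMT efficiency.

step 0: c <- 0                       {0,1,2,3,4,5,6,7}
step 1: eval (c < (4 + (thread // 3))) {0,1,2,3,4,5,6,7}
step 2: b <- ((thread * -9) % -3)    {0,1,2,3,4,5,6,7}
step 3: b <- max((c % 3), (-3 // -2)) {0,1,2,3,4,5,6,7}
step 4: c <- (c + 2)                 {0,1,2,3,4,5,6,7}
step 5: eval (c < (4 + (thread // 3))) {0,1,2,3,4,5,6,7}
step 6: b <- ((thread * -9) % -3)    {0,1,2,3,4,5,6,7}
step 7: b <- max((c % 3), (-3 // -2)) {0,1,2,3,4,5,6,7}
step 8: c <- (c + 2)                 {0,1,2,3,4,5,6,7}
step 9: eval (c < (4 + (thread // 3))) {0,1,2,3,4,5,6,7}
step 10: b <- ((thread * -9) % -3)    {3,4,5,6,7}
step 11: b <- max((c % 3), (-3 // -2)) {3,4,5,6,7}
step 12: c <- (c + 2)                 {3,4,5,6,7}
step 13: eval (c < (4 + (thread // 3))) {3,4,5,6,7}
step 14: b <- ((thread // 2) // -2)   {0,1,2,3,4,5,6,7}
step 15: b <- b                       {0,1,2,3,4,5,6,7}

Answer: 16 steps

b: 0,0,-1,-1,-1,-1,-2,-2
c: 4,4,4,6,6,6,6,6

steps = 16; useful = 116; efficiency = 116/128 = 29/32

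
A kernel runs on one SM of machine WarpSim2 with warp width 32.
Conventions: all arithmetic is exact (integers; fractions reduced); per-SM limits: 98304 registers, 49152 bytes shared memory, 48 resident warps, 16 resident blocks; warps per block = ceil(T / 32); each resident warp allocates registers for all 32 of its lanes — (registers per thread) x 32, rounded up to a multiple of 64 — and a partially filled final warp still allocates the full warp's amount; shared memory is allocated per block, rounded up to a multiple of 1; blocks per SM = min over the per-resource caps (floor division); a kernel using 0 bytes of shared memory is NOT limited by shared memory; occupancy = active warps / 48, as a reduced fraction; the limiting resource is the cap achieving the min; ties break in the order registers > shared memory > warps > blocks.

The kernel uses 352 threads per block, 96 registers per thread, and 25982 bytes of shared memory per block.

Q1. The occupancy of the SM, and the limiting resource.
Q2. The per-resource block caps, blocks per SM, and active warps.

Answer: occupancy 11/48, limited by shared memory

registers: 2 blocks
shared memory: 1 block
warps: 4 blocks
blocks: 16 blocks

Answer: 1 block, 11 active warps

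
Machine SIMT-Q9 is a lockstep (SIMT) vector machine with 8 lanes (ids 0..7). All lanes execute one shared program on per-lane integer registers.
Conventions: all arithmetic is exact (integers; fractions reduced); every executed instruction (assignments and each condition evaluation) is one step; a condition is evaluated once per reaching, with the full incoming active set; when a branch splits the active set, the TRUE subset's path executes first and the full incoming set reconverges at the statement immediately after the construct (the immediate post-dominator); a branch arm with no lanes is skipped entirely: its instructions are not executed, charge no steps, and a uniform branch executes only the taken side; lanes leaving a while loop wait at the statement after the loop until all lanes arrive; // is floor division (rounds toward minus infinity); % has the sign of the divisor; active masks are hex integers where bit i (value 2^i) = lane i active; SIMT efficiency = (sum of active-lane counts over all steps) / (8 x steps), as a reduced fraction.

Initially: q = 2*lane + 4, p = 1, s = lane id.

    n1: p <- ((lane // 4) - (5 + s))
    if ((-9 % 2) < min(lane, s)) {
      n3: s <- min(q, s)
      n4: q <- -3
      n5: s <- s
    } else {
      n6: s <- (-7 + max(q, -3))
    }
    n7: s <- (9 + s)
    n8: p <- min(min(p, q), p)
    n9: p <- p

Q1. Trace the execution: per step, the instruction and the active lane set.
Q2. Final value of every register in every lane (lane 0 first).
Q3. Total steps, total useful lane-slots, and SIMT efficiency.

step 0: p <- ((lane // 4) - (5 + s)) 0xff
step 1: eval ((-9 % 2) < min(lane, s)) 0xff
step 2: s <- min(q, s)               0xfc
step 3: q <- -3                      0xfc
step 4: s <- s                       0xfc
step 5: s <- (-7 + max(q, -3))       0x03
step 6: s <- (9 + s)                 0xff
step 7: p <- min(min(p, q), p)       0xff
step 8: p <- p                       0xff

Answer: 9 steps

q: 4,6,-3,-3,-3,-3,-3,-3
p: -5,-6,-7,-8,-8,-9,-10,-11
s: 6,8,11,12,13,14,15,16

steps = 9; useful = 60; efficiency = 60/72 = 5/6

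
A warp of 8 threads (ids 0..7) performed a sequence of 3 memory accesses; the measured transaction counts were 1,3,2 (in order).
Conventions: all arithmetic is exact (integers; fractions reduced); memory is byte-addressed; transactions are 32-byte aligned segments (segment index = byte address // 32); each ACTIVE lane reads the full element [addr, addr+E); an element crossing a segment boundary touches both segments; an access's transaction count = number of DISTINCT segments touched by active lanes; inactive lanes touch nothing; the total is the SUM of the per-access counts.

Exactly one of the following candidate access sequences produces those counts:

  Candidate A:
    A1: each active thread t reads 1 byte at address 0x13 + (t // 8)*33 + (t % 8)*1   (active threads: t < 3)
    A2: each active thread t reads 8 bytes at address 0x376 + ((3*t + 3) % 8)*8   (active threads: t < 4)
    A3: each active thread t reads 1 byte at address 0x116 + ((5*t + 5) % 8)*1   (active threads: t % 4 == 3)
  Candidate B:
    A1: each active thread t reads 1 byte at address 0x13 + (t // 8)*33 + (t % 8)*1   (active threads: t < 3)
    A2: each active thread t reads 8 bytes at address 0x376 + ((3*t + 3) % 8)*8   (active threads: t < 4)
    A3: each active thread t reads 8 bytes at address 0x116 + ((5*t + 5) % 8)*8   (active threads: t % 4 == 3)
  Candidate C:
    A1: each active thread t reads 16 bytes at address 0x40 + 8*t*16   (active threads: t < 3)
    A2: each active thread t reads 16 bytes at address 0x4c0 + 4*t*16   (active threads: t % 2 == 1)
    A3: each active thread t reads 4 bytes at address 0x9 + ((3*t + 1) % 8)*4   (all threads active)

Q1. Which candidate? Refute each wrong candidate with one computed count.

A: A3 gives 1 transaction, not 2
C: A1 gives 3 transactions, not 1
B: all counts match (1,3,2)

Answer: B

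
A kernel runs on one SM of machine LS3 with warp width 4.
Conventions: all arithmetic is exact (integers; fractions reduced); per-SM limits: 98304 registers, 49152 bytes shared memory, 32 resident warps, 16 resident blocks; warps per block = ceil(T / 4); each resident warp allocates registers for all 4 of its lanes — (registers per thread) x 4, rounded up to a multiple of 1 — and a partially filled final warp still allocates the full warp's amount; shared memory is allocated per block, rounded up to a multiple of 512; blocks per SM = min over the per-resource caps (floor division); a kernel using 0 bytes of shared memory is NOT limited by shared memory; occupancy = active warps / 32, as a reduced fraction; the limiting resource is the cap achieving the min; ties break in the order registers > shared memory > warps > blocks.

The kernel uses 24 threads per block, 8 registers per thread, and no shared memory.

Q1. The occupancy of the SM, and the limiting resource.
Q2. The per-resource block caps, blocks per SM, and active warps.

Answer: occupancy 15/16, limited by warps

registers: 512 blocks
shared memory: no limit (kernel uses none)
warps: 5 blocks
blocks: 16 blocks

Answer: 5 blocks, 30 active warps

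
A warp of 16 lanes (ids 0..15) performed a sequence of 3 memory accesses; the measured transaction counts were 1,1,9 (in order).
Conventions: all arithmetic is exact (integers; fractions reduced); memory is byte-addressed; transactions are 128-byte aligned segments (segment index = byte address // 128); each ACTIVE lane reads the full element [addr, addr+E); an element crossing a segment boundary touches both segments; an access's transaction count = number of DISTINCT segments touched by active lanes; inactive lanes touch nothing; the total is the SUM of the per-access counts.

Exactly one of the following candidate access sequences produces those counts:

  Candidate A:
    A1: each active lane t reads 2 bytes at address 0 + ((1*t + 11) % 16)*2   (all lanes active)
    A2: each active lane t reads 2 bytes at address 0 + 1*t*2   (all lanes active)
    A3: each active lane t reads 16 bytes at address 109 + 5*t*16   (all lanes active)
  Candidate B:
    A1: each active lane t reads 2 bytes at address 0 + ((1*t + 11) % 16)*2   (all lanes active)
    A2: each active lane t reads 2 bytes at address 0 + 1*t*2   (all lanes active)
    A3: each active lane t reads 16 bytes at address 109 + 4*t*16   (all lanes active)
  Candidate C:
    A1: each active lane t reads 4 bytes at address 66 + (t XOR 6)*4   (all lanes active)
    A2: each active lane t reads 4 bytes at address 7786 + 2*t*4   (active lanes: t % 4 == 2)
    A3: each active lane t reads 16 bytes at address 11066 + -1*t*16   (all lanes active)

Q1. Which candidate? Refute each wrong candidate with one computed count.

A: A3 gives 11 transactions, not 9
C: A1 gives 2 transactions, not 1
B: all counts match (1,1,9)

Answer: B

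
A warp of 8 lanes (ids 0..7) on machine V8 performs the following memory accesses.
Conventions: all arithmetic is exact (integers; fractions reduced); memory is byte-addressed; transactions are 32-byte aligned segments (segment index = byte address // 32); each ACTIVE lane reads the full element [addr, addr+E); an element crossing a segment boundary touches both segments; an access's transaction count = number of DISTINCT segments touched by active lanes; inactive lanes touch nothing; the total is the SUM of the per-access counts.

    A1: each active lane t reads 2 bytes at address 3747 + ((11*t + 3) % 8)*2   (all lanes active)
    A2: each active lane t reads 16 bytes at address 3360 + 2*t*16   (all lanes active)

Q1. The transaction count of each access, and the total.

A1: 1 transaction
A2: 8 transactions

Answer: 1,8; total 9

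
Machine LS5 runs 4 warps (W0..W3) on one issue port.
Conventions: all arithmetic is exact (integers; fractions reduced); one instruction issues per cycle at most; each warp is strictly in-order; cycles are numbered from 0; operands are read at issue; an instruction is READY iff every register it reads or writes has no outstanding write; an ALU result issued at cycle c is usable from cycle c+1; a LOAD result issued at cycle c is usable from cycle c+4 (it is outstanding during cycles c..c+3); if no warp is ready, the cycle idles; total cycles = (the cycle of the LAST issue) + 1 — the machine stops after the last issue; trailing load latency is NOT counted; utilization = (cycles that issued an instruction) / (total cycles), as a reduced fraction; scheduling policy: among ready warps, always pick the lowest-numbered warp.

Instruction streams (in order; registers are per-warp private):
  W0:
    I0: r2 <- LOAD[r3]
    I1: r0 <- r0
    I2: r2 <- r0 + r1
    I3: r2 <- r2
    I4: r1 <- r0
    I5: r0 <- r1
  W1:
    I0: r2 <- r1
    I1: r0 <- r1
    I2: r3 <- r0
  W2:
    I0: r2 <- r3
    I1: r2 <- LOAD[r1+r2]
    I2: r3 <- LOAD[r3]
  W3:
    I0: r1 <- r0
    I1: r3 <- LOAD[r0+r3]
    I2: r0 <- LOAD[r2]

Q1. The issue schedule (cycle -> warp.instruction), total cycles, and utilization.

cycle 0: W0.I0
cycle 1: W0.I1
cycle 2: W1.I0
cycle 3: W1.I1
cycle 4: W0.I2
cycle 5: W0.I3
cycle 6: W0.I4
cycle 7: W0.I5
cycle 8: W1.I2
cycle 9: W2.I0
cycle 10: W2.I1
cycle 11: W2.I2
cycle 12: W3.I0
cycle 13: W3.I1
cycle 14: W3.I2

Answer: 15 cycles, utilization 1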